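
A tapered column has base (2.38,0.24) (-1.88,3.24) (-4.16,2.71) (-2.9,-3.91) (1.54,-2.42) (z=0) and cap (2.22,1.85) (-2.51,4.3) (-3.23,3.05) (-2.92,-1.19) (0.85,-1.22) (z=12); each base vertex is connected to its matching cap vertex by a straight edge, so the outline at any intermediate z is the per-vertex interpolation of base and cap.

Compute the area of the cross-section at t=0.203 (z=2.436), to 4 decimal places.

Area at t=0.203: 27.8597

Cross-section at t=0.203: each vertex is (1-t)·p0[i] + t·p1[i].
  v1: (1-0.203)·(2.38,0.24) + 0.203·(2.22,1.85) = (2.3475,0.5668)
  v2: (1-0.203)·(-1.88,3.24) + 0.203·(-2.51,4.3) = (-2.0079,3.4552)
  v3: (1-0.203)·(-4.16,2.71) + 0.203·(-3.23,3.05) = (-3.9712,2.7790)
  v4: (1-0.203)·(-2.9,-3.91) + 0.203·(-2.92,-1.19) = (-2.9041,-3.3578)
  v5: (1-0.203)·(1.54,-2.42) + 0.203·(0.85,-1.22) = (1.3999,-2.1764)
Shoelace sum Σ(x_i·y_{i+1} − x_{i+1}·y_i):
  i=1: 2.3475·3.4552 − -2.0079·0.5668 = +9.2492 (running +9.2492)
  i=2: -2.0079·2.7790 − -3.9712·3.4552 = +8.1413 (running +17.3905)
  i=3: -3.9712·-3.3578 − -2.9041·2.7790 = +21.4051 (running +38.7956)
  i=4: -2.9041·-2.1764 − 1.3999·-3.3578 = +11.0211 (running +49.8168)
  i=5: 1.3999·0.5668 − 2.3475·-2.1764 = +5.9027 (running +55.7194)
Area = |Σ|/2 = |55.7194|/2 = 27.8597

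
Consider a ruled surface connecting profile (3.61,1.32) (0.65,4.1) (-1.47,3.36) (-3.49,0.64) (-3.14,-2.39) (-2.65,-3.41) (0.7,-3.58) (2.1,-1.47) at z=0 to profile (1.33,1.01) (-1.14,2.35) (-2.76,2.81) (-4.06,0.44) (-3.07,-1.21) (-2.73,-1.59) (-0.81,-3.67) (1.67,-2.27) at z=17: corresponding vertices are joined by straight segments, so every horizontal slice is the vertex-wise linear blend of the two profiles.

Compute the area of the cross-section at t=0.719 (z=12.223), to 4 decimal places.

Area at t=0.719: 26.9139

Cross-section at t=0.719: each vertex is (1-t)·p0[i] + t·p1[i].
  v1: (1-0.719)·(3.61,1.32) + 0.719·(1.33,1.01) = (1.9707,1.0971)
  v2: (1-0.719)·(0.65,4.1) + 0.719·(-1.14,2.35) = (-0.6370,2.8418)
  v3: (1-0.719)·(-1.47,3.36) + 0.719·(-2.76,2.81) = (-2.3975,2.9646)
  v4: (1-0.719)·(-3.49,0.64) + 0.719·(-4.06,0.44) = (-3.8998,0.4962)
  v5: (1-0.719)·(-3.14,-2.39) + 0.719·(-3.07,-1.21) = (-3.0897,-1.5416)
  v6: (1-0.719)·(-2.65,-3.41) + 0.719·(-2.73,-1.59) = (-2.7075,-2.1014)
  v7: (1-0.719)·(0.7,-3.58) + 0.719·(-0.81,-3.67) = (-0.3857,-3.6447)
  v8: (1-0.719)·(2.1,-1.47) + 0.719·(1.67,-2.27) = (1.7908,-2.0452)
Shoelace sum Σ(x_i·y_{i+1} − x_{i+1}·y_i):
  i=1: 1.9707·2.8418 − -0.6370·1.0971 = +6.2990 (running +6.2990)
  i=2: -0.6370·2.9646 − -2.3975·2.8418 = +4.9247 (running +11.2237)
  i=3: -2.3975·0.4962 − -3.8998·2.9646 = +10.3716 (running +21.5953)
  i=4: -3.8998·-1.5416 − -3.0897·0.4962 = +7.5450 (running +29.1403)
  i=5: -3.0897·-2.1014 − -2.7075·-1.5416 = +2.3188 (running +31.4592)
  i=6: -2.7075·-3.6447 − -0.3857·-2.1014 = +9.0576 (running +40.5168)
  i=7: -0.3857·-2.0452 − 1.7908·-3.6447 = +7.3159 (running +47.8327)
  i=8: 1.7908·1.0971 − 1.9707·-2.0452 = +5.9952 (running +53.8278)
Area = |Σ|/2 = |53.8278|/2 = 26.9139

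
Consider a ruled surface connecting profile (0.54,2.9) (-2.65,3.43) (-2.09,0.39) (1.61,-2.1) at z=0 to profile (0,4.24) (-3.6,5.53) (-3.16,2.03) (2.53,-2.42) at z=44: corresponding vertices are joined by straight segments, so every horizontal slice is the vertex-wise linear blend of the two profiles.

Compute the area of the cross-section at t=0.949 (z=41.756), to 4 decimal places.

Cross-section at t=0.949: each vertex is (1-t)·p0[i] + t·p1[i].
  v1: (1-0.949)·(0.54,2.9) + 0.949·(0,4.24) = (0.0275,4.1717)
  v2: (1-0.949)·(-2.65,3.43) + 0.949·(-3.6,5.53) = (-3.5515,5.4229)
  v3: (1-0.949)·(-2.09,0.39) + 0.949·(-3.16,2.03) = (-3.1054,1.9464)
  v4: (1-0.949)·(1.61,-2.1) + 0.949·(2.53,-2.42) = (2.4831,-2.4037)
Shoelace sum Σ(x_i·y_{i+1} − x_{i+1}·y_i):
  i=1: 0.0275·5.4229 − -3.5515·4.1717 = +14.9652 (running +14.9652)
  i=2: -3.5515·1.9464 − -3.1054·5.4229 = +9.9278 (running +24.8930)
  i=3: -3.1054·-2.4037 − 2.4831·1.9464 = +2.6315 (running +27.5245)
  i=4: 2.4831·4.1717 − 0.0275·-2.4037 = +10.4248 (running +37.9493)
Area = |Σ|/2 = |37.9493|/2 = 18.9747

Area at t=0.949: 18.9747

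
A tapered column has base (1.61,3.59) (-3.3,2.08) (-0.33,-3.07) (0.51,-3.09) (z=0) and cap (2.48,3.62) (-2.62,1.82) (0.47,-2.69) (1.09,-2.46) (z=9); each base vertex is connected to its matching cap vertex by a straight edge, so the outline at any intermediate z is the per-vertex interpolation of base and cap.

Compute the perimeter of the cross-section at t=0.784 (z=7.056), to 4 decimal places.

Cross-section at t=0.784: each vertex is (1-t)·p0[i] + t·p1[i].
  v1: (1-0.784)·(1.61,3.59) + 0.784·(2.48,3.62) = (2.2921,3.6135)
  v2: (1-0.784)·(-3.3,2.08) + 0.784·(-2.62,1.82) = (-2.7669,1.8762)
  v3: (1-0.784)·(-0.33,-3.07) + 0.784·(0.47,-2.69) = (0.2972,-2.7721)
  v4: (1-0.784)·(0.51,-3.09) + 0.784·(1.09,-2.46) = (0.9647,-2.5961)
Perimeter = Σ |v_{i+1} − v_i|:
  edge 1→2: √(-5.0590² + -1.7374²) = 5.3490 (running 5.3490)
  edge 2→3: √(3.0641² + -4.6482²) = 5.5673 (running 10.9163)
  edge 3→4: √(0.6675² + 0.1760²) = 0.6903 (running 11.6066)
  edge 4→1: √(1.3274² + 6.2096²) = 6.3499 (running 17.9565)
Perimeter = 17.9565

Perimeter at t=0.784: 17.9565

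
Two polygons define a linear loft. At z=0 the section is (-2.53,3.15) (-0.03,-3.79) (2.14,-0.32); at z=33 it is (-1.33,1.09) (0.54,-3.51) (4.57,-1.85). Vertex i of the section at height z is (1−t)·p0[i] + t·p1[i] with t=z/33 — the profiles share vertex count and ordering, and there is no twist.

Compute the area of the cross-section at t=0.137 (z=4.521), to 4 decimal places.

Cross-section at t=0.137: each vertex is (1-t)·p0[i] + t·p1[i].
  v1: (1-0.137)·(-2.53,3.15) + 0.137·(-1.33,1.09) = (-2.3656,2.8678)
  v2: (1-0.137)·(-0.03,-3.79) + 0.137·(0.54,-3.51) = (0.0481,-3.7516)
  v3: (1-0.137)·(2.14,-0.32) + 0.137·(4.57,-1.85) = (2.4729,-0.5296)
Shoelace sum Σ(x_i·y_{i+1} − x_{i+1}·y_i):
  i=1: -2.3656·-3.7516 − 0.0481·2.8678 = +8.7370 (running +8.7370)
  i=2: 0.0481·-0.5296 − 2.4729·-3.7516 = +9.2520 (running +17.9890)
  i=3: 2.4729·2.8678 − -2.3656·-0.5296 = +5.8389 (running +23.8279)
Area = |Σ|/2 = |23.8279|/2 = 11.9139

Area at t=0.137: 11.9139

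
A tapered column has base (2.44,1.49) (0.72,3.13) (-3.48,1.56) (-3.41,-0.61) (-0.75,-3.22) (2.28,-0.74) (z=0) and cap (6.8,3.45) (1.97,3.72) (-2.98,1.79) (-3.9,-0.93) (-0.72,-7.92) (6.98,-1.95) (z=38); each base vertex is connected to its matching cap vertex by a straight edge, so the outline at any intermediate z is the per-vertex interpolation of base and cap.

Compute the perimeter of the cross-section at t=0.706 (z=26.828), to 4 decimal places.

Perimeter at t=0.706: 30.6309

Cross-section at t=0.706: each vertex is (1-t)·p0[i] + t·p1[i].
  v1: (1-0.706)·(2.44,1.49) + 0.706·(6.8,3.45) = (5.5182,2.8738)
  v2: (1-0.706)·(0.72,3.13) + 0.706·(1.97,3.72) = (1.6025,3.5465)
  v3: (1-0.706)·(-3.48,1.56) + 0.706·(-2.98,1.79) = (-3.1270,1.7224)
  v4: (1-0.706)·(-3.41,-0.61) + 0.706·(-3.9,-0.93) = (-3.7559,-0.8359)
  v5: (1-0.706)·(-0.75,-3.22) + 0.706·(-0.72,-7.92) = (-0.7288,-6.5382)
  v6: (1-0.706)·(2.28,-0.74) + 0.706·(6.98,-1.95) = (5.5982,-1.5943)
Perimeter = Σ |v_{i+1} − v_i|:
  edge 1→2: √(-3.9157² + 0.6728²) = 3.9730 (running 3.9730)
  edge 2→3: √(-4.7295² + -1.8242²) = 5.0691 (running 9.0421)
  edge 3→4: √(-0.6289² + -2.5583²) = 2.6345 (running 11.6766)
  edge 4→5: √(3.0271² + -5.7023²) = 6.4560 (running 18.1326)
  edge 5→6: √(6.3270² + 4.9439²) = 8.0296 (running 26.1621)
  edge 6→1: √(-0.0800² + 4.4680²) = 4.4687 (running 30.6309)
Perimeter = 30.6309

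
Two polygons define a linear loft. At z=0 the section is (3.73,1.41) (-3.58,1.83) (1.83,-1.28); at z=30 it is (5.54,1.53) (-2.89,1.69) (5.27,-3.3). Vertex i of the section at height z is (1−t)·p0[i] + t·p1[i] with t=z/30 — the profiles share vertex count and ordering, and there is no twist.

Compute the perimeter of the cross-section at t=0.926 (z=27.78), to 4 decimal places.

Perimeter at t=0.926: 22.3556

Cross-section at t=0.926: each vertex is (1-t)·p0[i] + t·p1[i].
  v1: (1-0.926)·(3.73,1.41) + 0.926·(5.54,1.53) = (5.4061,1.5211)
  v2: (1-0.926)·(-3.58,1.83) + 0.926·(-2.89,1.69) = (-2.9411,1.7004)
  v3: (1-0.926)·(1.83,-1.28) + 0.926·(5.27,-3.3) = (5.0154,-3.1505)
Perimeter = Σ |v_{i+1} − v_i|:
  edge 1→2: √(-8.3471² + 0.1792²) = 8.3490 (running 8.3490)
  edge 2→3: √(7.9565² + -4.8509²) = 9.3186 (running 17.6677)
  edge 3→1: √(0.3906² + 4.6716²) = 4.6879 (running 22.3556)
Perimeter = 22.3556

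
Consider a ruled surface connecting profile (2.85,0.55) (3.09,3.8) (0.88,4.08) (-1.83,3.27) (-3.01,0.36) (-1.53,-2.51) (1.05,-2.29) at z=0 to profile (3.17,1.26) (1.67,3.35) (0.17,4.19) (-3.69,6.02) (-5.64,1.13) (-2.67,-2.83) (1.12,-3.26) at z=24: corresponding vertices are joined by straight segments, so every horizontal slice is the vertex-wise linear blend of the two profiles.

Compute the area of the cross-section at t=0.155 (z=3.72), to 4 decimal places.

Area at t=0.155: 32.5861

Cross-section at t=0.155: each vertex is (1-t)·p0[i] + t·p1[i].
  v1: (1-0.155)·(2.85,0.55) + 0.155·(3.17,1.26) = (2.8996,0.6601)
  v2: (1-0.155)·(3.09,3.8) + 0.155·(1.67,3.35) = (2.8699,3.7302)
  v3: (1-0.155)·(0.88,4.08) + 0.155·(0.17,4.19) = (0.7699,4.0971)
  v4: (1-0.155)·(-1.83,3.27) + 0.155·(-3.69,6.02) = (-2.1183,3.6963)
  v5: (1-0.155)·(-3.01,0.36) + 0.155·(-5.64,1.13) = (-3.4176,0.4793)
  v6: (1-0.155)·(-1.53,-2.51) + 0.155·(-2.67,-2.83) = (-1.7067,-2.5596)
  v7: (1-0.155)·(1.05,-2.29) + 0.155·(1.12,-3.26) = (1.0609,-2.4404)
Shoelace sum Σ(x_i·y_{i+1} − x_{i+1}·y_i):
  i=1: 2.8996·3.7302 − 2.8699·0.6601 = +8.9220 (running +8.9220)
  i=2: 2.8699·4.0971 − 0.7699·3.7302 = +8.8860 (running +17.8080)
  i=3: 0.7699·3.6963 − -2.1183·4.0971 = +11.5247 (running +29.3327)
  i=4: -2.1183·0.4793 − -3.4176·3.6963 = +11.6171 (running +40.9498)
  i=5: -3.4176·-2.5596 − -1.7067·0.4793 = +9.5659 (running +50.5157)
  i=6: -1.7067·-2.4404 − 1.0609·-2.5596 = +6.8803 (running +57.3960)
  i=7: 1.0609·0.6601 − 2.8996·-2.4404 = +7.7763 (running +65.1722)
Area = |Σ|/2 = |65.1722|/2 = 32.5861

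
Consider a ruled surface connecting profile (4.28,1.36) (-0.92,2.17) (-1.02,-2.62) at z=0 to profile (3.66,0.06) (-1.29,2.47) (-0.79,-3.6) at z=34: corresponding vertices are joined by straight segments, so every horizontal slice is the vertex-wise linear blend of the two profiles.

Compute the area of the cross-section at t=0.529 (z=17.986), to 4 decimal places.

Cross-section at t=0.529: each vertex is (1-t)·p0[i] + t·p1[i].
  v1: (1-0.529)·(4.28,1.36) + 0.529·(3.66,0.06) = (3.9520,0.6723)
  v2: (1-0.529)·(-0.92,2.17) + 0.529·(-1.29,2.47) = (-1.1157,2.3287)
  v3: (1-0.529)·(-1.02,-2.62) + 0.529·(-0.79,-3.6) = (-0.8983,-3.1384)
Shoelace sum Σ(x_i·y_{i+1} − x_{i+1}·y_i):
  i=1: 3.9520·2.3287 − -1.1157·0.6723 = +9.9532 (running +9.9532)
  i=2: -1.1157·-3.1384 − -0.8983·2.3287 = +5.5936 (running +15.5467)
  i=3: -0.8983·0.6723 − 3.9520·-3.1384 = +11.7992 (running +27.3459)
Area = |Σ|/2 = |27.3459|/2 = 13.6729

Area at t=0.529: 13.6729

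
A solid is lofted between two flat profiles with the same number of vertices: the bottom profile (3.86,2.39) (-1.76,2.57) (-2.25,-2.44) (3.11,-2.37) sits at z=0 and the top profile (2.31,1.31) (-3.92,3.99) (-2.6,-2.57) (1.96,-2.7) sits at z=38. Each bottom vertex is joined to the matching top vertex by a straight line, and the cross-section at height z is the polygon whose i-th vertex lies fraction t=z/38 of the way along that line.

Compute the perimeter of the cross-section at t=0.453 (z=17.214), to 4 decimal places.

Cross-section at t=0.453: each vertex is (1-t)·p0[i] + t·p1[i].
  v1: (1-0.453)·(3.86,2.39) + 0.453·(2.31,1.31) = (3.1578,1.9008)
  v2: (1-0.453)·(-1.76,2.57) + 0.453·(-3.92,3.99) = (-2.7385,3.2133)
  v3: (1-0.453)·(-2.25,-2.44) + 0.453·(-2.6,-2.57) = (-2.4085,-2.4989)
  v4: (1-0.453)·(3.11,-2.37) + 0.453·(1.96,-2.7) = (2.5890,-2.5195)
Perimeter = Σ |v_{i+1} − v_i|:
  edge 1→2: √(-5.8963² + 1.3125²) = 6.0406 (running 6.0406)
  edge 2→3: √(0.3299² + -5.7121²) = 5.7217 (running 11.7623)
  edge 3→4: √(4.9976² + -0.0206²) = 4.9976 (running 16.7600)
  edge 4→1: √(0.5688² + 4.4203²) = 4.4567 (running 21.2167)
Perimeter = 21.2167

Perimeter at t=0.453: 21.2167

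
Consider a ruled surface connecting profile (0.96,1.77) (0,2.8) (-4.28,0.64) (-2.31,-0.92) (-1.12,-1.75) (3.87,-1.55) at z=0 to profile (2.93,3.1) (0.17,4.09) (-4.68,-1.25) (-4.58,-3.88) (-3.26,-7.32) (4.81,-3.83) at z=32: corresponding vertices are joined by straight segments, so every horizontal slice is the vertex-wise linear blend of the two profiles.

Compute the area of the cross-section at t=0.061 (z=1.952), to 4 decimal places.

Cross-section at t=0.061: each vertex is (1-t)·p0[i] + t·p1[i].
  v1: (1-0.061)·(0.96,1.77) + 0.061·(2.93,3.1) = (1.0802,1.8511)
  v2: (1-0.061)·(0,2.8) + 0.061·(0.17,4.09) = (0.0104,2.8787)
  v3: (1-0.061)·(-4.28,0.64) + 0.061·(-4.68,-1.25) = (-4.3044,0.5247)
  v4: (1-0.061)·(-2.31,-0.92) + 0.061·(-4.58,-3.88) = (-2.4485,-1.1006)
  v5: (1-0.061)·(-1.12,-1.75) + 0.061·(-3.26,-7.32) = (-1.2505,-2.0898)
  v6: (1-0.061)·(3.87,-1.55) + 0.061·(4.81,-3.83) = (3.9273,-1.6891)
Shoelace sum Σ(x_i·y_{i+1} − x_{i+1}·y_i):
  i=1: 1.0802·2.8787 − 0.0104·1.8511 = +3.0903 (running +3.0903)
  i=2: 0.0104·0.5247 − -4.3044·2.8787 = +12.3965 (running +15.4868)
  i=3: -4.3044·-1.1006 − -2.4485·0.5247 = +6.0220 (running +21.5087)
  i=4: -2.4485·-2.0898 − -1.2505·-1.1006 = +3.7404 (running +25.2492)
  i=5: -1.2505·-1.6891 − 3.9273·-2.0898 = +10.3195 (running +35.5687)
  i=6: 3.9273·1.8511 − 1.0802·-1.6891 = +9.0945 (running +44.6632)
Area = |Σ|/2 = |44.6632|/2 = 22.3316

Area at t=0.061: 22.3316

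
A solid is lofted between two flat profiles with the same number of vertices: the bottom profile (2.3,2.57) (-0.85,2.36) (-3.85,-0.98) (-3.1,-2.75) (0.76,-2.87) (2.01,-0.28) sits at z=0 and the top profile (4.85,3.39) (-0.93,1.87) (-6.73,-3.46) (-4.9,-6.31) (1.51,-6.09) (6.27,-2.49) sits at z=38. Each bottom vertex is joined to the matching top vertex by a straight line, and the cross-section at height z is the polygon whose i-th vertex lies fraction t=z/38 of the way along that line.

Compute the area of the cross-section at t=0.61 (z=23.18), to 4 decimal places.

Area at t=0.61: 54.3208

Cross-section at t=0.61: each vertex is (1-t)·p0[i] + t·p1[i].
  v1: (1-0.61)·(2.3,2.57) + 0.61·(4.85,3.39) = (3.8555,3.0702)
  v2: (1-0.61)·(-0.85,2.36) + 0.61·(-0.93,1.87) = (-0.8988,2.0611)
  v3: (1-0.61)·(-3.85,-0.98) + 0.61·(-6.73,-3.46) = (-5.6068,-2.4928)
  v4: (1-0.61)·(-3.1,-2.75) + 0.61·(-4.9,-6.31) = (-4.1980,-4.9216)
  v5: (1-0.61)·(0.76,-2.87) + 0.61·(1.51,-6.09) = (1.2175,-4.8342)
  v6: (1-0.61)·(2.01,-0.28) + 0.61·(6.27,-2.49) = (4.6086,-1.6281)
Shoelace sum Σ(x_i·y_{i+1} − x_{i+1}·y_i):
  i=1: 3.8555·2.0611 − -0.8988·3.0702 = +10.7061 (running +10.7061)
  i=2: -0.8988·-2.4928 − -5.6068·2.0611 = +13.7967 (running +24.5028)
  i=3: -5.6068·-4.9216 − -4.1980·-2.4928 = +17.1297 (running +41.6324)
  i=4: -4.1980·-4.8342 − 1.2175·-4.9216 = +26.2860 (running +67.9184)
  i=5: 1.2175·-1.6281 − 4.6086·-4.8342 = +20.2967 (running +88.2151)
  i=6: 4.6086·3.0702 − 3.8555·-1.6281 = +20.4265 (running +108.6416)
Area = |Σ|/2 = |108.6416|/2 = 54.3208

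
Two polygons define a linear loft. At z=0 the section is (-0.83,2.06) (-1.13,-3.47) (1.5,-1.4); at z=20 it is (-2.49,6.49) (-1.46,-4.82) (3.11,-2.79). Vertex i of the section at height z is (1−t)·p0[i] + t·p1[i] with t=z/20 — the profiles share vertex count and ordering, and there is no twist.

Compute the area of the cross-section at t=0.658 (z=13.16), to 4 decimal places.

Area at t=0.658: 18.8179

Cross-section at t=0.658: each vertex is (1-t)·p0[i] + t·p1[i].
  v1: (1-0.658)·(-0.83,2.06) + 0.658·(-2.49,6.49) = (-1.9223,4.9749)
  v2: (1-0.658)·(-1.13,-3.47) + 0.658·(-1.46,-4.82) = (-1.3471,-4.3583)
  v3: (1-0.658)·(1.5,-1.4) + 0.658·(3.11,-2.79) = (2.5594,-2.3146)
Shoelace sum Σ(x_i·y_{i+1} − x_{i+1}·y_i):
  i=1: -1.9223·-4.3583 − -1.3471·4.9749 = +15.0798 (running +15.0798)
  i=2: -1.3471·-2.3146 − 2.5594·-4.3583 = +14.2727 (running +29.3525)
  i=3: 2.5594·4.9749 − -1.9223·-2.3146 = +8.2834 (running +37.6359)
Area = |Σ|/2 = |37.6359|/2 = 18.8179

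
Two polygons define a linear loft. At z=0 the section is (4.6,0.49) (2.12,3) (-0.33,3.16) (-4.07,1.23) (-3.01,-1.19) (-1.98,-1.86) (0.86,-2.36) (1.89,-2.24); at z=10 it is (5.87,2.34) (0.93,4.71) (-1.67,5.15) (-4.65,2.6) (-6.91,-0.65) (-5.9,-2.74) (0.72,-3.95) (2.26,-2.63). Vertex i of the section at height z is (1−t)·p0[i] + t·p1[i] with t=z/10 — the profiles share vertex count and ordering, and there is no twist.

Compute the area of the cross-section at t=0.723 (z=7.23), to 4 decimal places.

Area at t=0.723: 59.8383

Cross-section at t=0.723: each vertex is (1-t)·p0[i] + t·p1[i].
  v1: (1-0.723)·(4.6,0.49) + 0.723·(5.87,2.34) = (5.5182,1.8276)
  v2: (1-0.723)·(2.12,3) + 0.723·(0.93,4.71) = (1.2596,4.2363)
  v3: (1-0.723)·(-0.33,3.16) + 0.723·(-1.67,5.15) = (-1.2988,4.5988)
  v4: (1-0.723)·(-4.07,1.23) + 0.723·(-4.65,2.6) = (-4.4893,2.2205)
  v5: (1-0.723)·(-3.01,-1.19) + 0.723·(-6.91,-0.65) = (-5.8297,-0.7996)
  v6: (1-0.723)·(-1.98,-1.86) + 0.723·(-5.9,-2.74) = (-4.8142,-2.4962)
  v7: (1-0.723)·(0.86,-2.36) + 0.723·(0.72,-3.95) = (0.7588,-3.5096)
  v8: (1-0.723)·(1.89,-2.24) + 0.723·(2.26,-2.63) = (2.1575,-2.5220)
Shoelace sum Σ(x_i·y_{i+1} − x_{i+1}·y_i):
  i=1: 5.5182·4.2363 − 1.2596·1.8276 = +21.0749 (running +21.0749)
  i=2: 1.2596·4.5988 − -1.2988·4.2363 = +11.2950 (running +32.3699)
  i=3: -1.2988·2.2205 − -4.4893·4.5988 = +17.7614 (running +50.1313)
  i=4: -4.4893·-0.7996 − -5.8297·2.2205 = +16.5345 (running +66.6658)
  i=5: -5.8297·-2.4962 − -4.8142·-0.7996 = +10.7030 (running +77.3688)
  i=6: -4.8142·-3.5096 − 0.7588·-2.4962 = +18.7897 (running +96.1585)
  i=7: 0.7588·-2.5220 − 2.1575·-3.5096 = +5.6583 (running +101.8169)
  i=8: 2.1575·1.8276 − 5.5182·-2.5220 = +17.8597 (running +119.6766)
Area = |Σ|/2 = |119.6766|/2 = 59.8383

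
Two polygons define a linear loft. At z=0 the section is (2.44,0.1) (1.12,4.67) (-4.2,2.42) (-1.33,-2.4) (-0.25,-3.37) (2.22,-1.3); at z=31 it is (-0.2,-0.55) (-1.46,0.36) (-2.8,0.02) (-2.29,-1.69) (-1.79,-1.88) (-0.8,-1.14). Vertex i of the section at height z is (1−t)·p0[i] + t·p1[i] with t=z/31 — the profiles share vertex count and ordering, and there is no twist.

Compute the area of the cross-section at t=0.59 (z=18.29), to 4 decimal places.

Area at t=0.59: 11.4903

Cross-section at t=0.59: each vertex is (1-t)·p0[i] + t·p1[i].
  v1: (1-0.59)·(2.44,0.1) + 0.59·(-0.2,-0.55) = (0.8824,-0.2835)
  v2: (1-0.59)·(1.12,4.67) + 0.59·(-1.46,0.36) = (-0.4022,2.1271)
  v3: (1-0.59)·(-4.2,2.42) + 0.59·(-2.8,0.02) = (-3.3740,1.0040)
  v4: (1-0.59)·(-1.33,-2.4) + 0.59·(-2.29,-1.69) = (-1.8964,-1.9811)
  v5: (1-0.59)·(-0.25,-3.37) + 0.59·(-1.79,-1.88) = (-1.1586,-2.4909)
  v6: (1-0.59)·(2.22,-1.3) + 0.59·(-0.8,-1.14) = (0.4382,-1.2056)
Shoelace sum Σ(x_i·y_{i+1} − x_{i+1}·y_i):
  i=1: 0.8824·2.1271 − -0.4022·-0.2835 = +1.7629 (running +1.7629)
  i=2: -0.4022·1.0040 − -3.3740·2.1271 = +6.7730 (running +8.5360)
  i=3: -3.3740·-1.9811 − -1.8964·1.0040 = +8.5882 (running +17.1242)
  i=4: -1.8964·-2.4909 − -1.1586·-1.9811 = +2.4284 (running +19.5526)
  i=5: -1.1586·-1.2056 − 0.4382·-2.4909 = +2.4883 (running +22.0409)
  i=6: 0.4382·-0.2835 − 0.8824·-1.2056 = +0.9396 (running +22.9805)
Area = |Σ|/2 = |22.9805|/2 = 11.4903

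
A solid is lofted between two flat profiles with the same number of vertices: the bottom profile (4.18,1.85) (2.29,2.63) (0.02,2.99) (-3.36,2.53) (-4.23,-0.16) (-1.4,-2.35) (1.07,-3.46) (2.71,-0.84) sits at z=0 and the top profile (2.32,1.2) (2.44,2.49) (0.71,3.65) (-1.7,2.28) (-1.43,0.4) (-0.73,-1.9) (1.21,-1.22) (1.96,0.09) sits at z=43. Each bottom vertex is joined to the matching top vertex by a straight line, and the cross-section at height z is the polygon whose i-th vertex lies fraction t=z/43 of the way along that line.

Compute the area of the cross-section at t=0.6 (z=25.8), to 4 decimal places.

Area at t=0.6: 22.2912

Cross-section at t=0.6: each vertex is (1-t)·p0[i] + t·p1[i].
  v1: (1-0.6)·(4.18,1.85) + 0.6·(2.32,1.2) = (3.0640,1.4600)
  v2: (1-0.6)·(2.29,2.63) + 0.6·(2.44,2.49) = (2.3800,2.5460)
  v3: (1-0.6)·(0.02,2.99) + 0.6·(0.71,3.65) = (0.4340,3.3860)
  v4: (1-0.6)·(-3.36,2.53) + 0.6·(-1.7,2.28) = (-2.3640,2.3800)
  v5: (1-0.6)·(-4.23,-0.16) + 0.6·(-1.43,0.4) = (-2.5500,0.1760)
  v6: (1-0.6)·(-1.4,-2.35) + 0.6·(-0.73,-1.9) = (-0.9980,-2.0800)
  v7: (1-0.6)·(1.07,-3.46) + 0.6·(1.21,-1.22) = (1.1540,-2.1160)
  v8: (1-0.6)·(2.71,-0.84) + 0.6·(1.96,0.09) = (2.2600,-0.2820)
Shoelace sum Σ(x_i·y_{i+1} − x_{i+1}·y_i):
  i=1: 3.0640·2.5460 − 2.3800·1.4600 = +4.3261 (running +4.3261)
  i=2: 2.3800·3.3860 − 0.4340·2.5460 = +6.9537 (running +11.2799)
  i=3: 0.4340·2.3800 − -2.3640·3.3860 = +9.0374 (running +20.3173)
  i=4: -2.3640·0.1760 − -2.5500·2.3800 = +5.6529 (running +25.9702)
  i=5: -2.5500·-2.0800 − -0.9980·0.1760 = +5.4796 (running +31.4499)
  i=6: -0.9980·-2.1160 − 1.1540·-2.0800 = +4.5121 (running +35.9620)
  i=7: 1.1540·-0.2820 − 2.2600·-2.1160 = +4.4567 (running +40.4187)
  i=8: 2.2600·1.4600 − 3.0640·-0.2820 = +4.1636 (running +44.5823)
Area = |Σ|/2 = |44.5823|/2 = 22.2912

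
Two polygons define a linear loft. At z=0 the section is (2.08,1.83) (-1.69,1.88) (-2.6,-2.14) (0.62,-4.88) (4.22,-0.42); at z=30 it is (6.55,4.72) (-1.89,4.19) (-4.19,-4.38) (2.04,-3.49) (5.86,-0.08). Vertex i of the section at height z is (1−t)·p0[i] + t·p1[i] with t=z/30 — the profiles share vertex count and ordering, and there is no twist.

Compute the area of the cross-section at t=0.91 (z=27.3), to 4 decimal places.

Cross-section at t=0.91: each vertex is (1-t)·p0[i] + t·p1[i].
  v1: (1-0.91)·(2.08,1.83) + 0.91·(6.55,4.72) = (6.1477,4.4599)
  v2: (1-0.91)·(-1.69,1.88) + 0.91·(-1.89,4.19) = (-1.8720,3.9821)
  v3: (1-0.91)·(-2.6,-2.14) + 0.91·(-4.19,-4.38) = (-4.0469,-4.1784)
  v4: (1-0.91)·(0.62,-4.88) + 0.91·(2.04,-3.49) = (1.9122,-3.6151)
  v5: (1-0.91)·(4.22,-0.42) + 0.91·(5.86,-0.08) = (5.7124,-0.1106)
Shoelace sum Σ(x_i·y_{i+1} − x_{i+1}·y_i):
  i=1: 6.1477·3.9821 − -1.8720·4.4599 = +32.8297 (running +32.8297)
  i=2: -1.8720·-4.1784 − -4.0469·3.9821 = +23.9371 (running +56.7668)
  i=3: -4.0469·-3.6151 − 1.9122·-4.1784 = +22.6199 (running +79.3867)
  i=4: 1.9122·-0.1106 − 5.7124·-3.6151 = +20.4394 (running +99.8261)
  i=5: 5.7124·4.4599 − 6.1477·-0.1106 = +26.1567 (running +125.9828)
Area = |Σ|/2 = |125.9828|/2 = 62.9914

Area at t=0.91: 62.9914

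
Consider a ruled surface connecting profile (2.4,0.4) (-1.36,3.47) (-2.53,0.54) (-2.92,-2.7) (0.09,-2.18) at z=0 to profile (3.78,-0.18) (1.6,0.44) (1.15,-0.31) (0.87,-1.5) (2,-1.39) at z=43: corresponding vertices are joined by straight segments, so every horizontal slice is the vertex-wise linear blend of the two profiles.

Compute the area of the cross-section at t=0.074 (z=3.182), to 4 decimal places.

Area at t=0.074: 17.0309

Cross-section at t=0.074: each vertex is (1-t)·p0[i] + t·p1[i].
  v1: (1-0.074)·(2.4,0.4) + 0.074·(3.78,-0.18) = (2.5021,0.3571)
  v2: (1-0.074)·(-1.36,3.47) + 0.074·(1.6,0.44) = (-1.1410,3.2458)
  v3: (1-0.074)·(-2.53,0.54) + 0.074·(1.15,-0.31) = (-2.2577,0.4771)
  v4: (1-0.074)·(-2.92,-2.7) + 0.074·(0.87,-1.5) = (-2.6395,-2.6112)
  v5: (1-0.074)·(0.09,-2.18) + 0.074·(2,-1.39) = (0.2313,-2.1215)
Shoelace sum Σ(x_i·y_{i+1} − x_{i+1}·y_i):
  i=1: 2.5021·3.2458 − -1.1410·0.3571 = +8.5287 (running +8.5287)
  i=2: -1.1410·0.4771 − -2.2577·3.2458 = +6.7836 (running +15.3123)
  i=3: -2.2577·-2.6112 − -2.6395·0.4771 = +7.1546 (running +22.4669)
  i=4: -2.6395·-2.1215 − 0.2313·-2.6112 = +6.2040 (running +28.6709)
  i=5: 0.2313·0.3571 − 2.5021·-2.1215 = +5.3910 (running +34.0618)
Area = |Σ|/2 = |34.0618|/2 = 17.0309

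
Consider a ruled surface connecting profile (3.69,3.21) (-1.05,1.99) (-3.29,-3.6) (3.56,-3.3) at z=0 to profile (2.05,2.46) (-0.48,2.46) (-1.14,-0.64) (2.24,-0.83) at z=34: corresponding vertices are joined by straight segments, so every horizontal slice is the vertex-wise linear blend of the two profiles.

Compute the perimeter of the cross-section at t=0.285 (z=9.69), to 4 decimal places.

Cross-section at t=0.285: each vertex is (1-t)·p0[i] + t·p1[i].
  v1: (1-0.285)·(3.69,3.21) + 0.285·(2.05,2.46) = (3.2226,2.9962)
  v2: (1-0.285)·(-1.05,1.99) + 0.285·(-0.48,2.46) = (-0.8876,2.1240)
  v3: (1-0.285)·(-3.29,-3.6) + 0.285·(-1.14,-0.64) = (-2.6773,-2.7564)
  v4: (1-0.285)·(3.56,-3.3) + 0.285·(2.24,-0.83) = (3.1838,-2.5960)
Perimeter = Σ |v_{i+1} − v_i|:
  edge 1→2: √(-4.1102² + -0.8723²) = 4.2017 (running 4.2017)
  edge 2→3: √(-1.7897² + -4.8803²) = 5.1982 (running 9.3999)
  edge 3→4: √(5.8611² + 0.1604²) = 5.8632 (running 15.2631)
  edge 4→1: √(0.0388² + 5.5923²) = 5.5924 (running 20.8555)
Perimeter = 20.8555

Perimeter at t=0.285: 20.8555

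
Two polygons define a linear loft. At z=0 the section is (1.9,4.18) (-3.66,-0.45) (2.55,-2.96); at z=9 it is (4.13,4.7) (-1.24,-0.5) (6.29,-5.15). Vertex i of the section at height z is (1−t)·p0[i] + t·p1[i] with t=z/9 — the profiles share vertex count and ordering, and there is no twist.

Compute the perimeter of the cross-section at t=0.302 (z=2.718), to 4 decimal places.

Cross-section at t=0.302: each vertex is (1-t)·p0[i] + t·p1[i].
  v1: (1-0.302)·(1.9,4.18) + 0.302·(4.13,4.7) = (2.5735,4.3370)
  v2: (1-0.302)·(-3.66,-0.45) + 0.302·(-1.24,-0.5) = (-2.9292,-0.4651)
  v3: (1-0.302)·(2.55,-2.96) + 0.302·(6.29,-5.15) = (3.6795,-3.6214)
Perimeter = Σ |v_{i+1} − v_i|:
  edge 1→2: √(-5.5026² + -4.8021²) = 7.3034 (running 7.3034)
  edge 2→3: √(6.6086² + -3.1563²) = 7.3237 (running 14.6271)
  edge 3→1: √(-1.1060² + 7.9584²) = 8.0349 (running 22.6620)
Perimeter = 22.6620

Perimeter at t=0.302: 22.6620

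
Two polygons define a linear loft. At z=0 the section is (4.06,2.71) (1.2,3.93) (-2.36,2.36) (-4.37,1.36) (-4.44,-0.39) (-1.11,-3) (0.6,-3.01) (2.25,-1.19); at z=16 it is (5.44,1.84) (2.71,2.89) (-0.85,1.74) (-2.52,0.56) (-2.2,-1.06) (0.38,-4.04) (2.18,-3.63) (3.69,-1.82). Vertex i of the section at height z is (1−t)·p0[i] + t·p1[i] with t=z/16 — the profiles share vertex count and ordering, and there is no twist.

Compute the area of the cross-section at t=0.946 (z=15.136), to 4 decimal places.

Cross-section at t=0.946: each vertex is (1-t)·p0[i] + t·p1[i].
  v1: (1-0.946)·(4.06,2.71) + 0.946·(5.44,1.84) = (5.3655,1.8870)
  v2: (1-0.946)·(1.2,3.93) + 0.946·(2.71,2.89) = (2.6285,2.9462)
  v3: (1-0.946)·(-2.36,2.36) + 0.946·(-0.85,1.74) = (-0.9315,1.7735)
  v4: (1-0.946)·(-4.37,1.36) + 0.946·(-2.52,0.56) = (-2.6199,0.6032)
  v5: (1-0.946)·(-4.44,-0.39) + 0.946·(-2.2,-1.06) = (-2.3210,-1.0238)
  v6: (1-0.946)·(-1.11,-3) + 0.946·(0.38,-4.04) = (0.2995,-3.9838)
  v7: (1-0.946)·(0.6,-3.01) + 0.946·(2.18,-3.63) = (2.0947,-3.5965)
  v8: (1-0.946)·(2.25,-1.19) + 0.946·(3.69,-1.82) = (3.6122,-1.7860)
Shoelace sum Σ(x_i·y_{i+1} − x_{i+1}·y_i):
  i=1: 5.3655·2.9462 − 2.6285·1.8870 = +10.8477 (running +10.8477)
  i=2: 2.6285·1.7735 − -0.9315·2.9462 = +7.4060 (running +18.2537)
  i=3: -0.9315·0.6032 − -2.6199·1.7735 = +4.0844 (running +22.3381)
  i=4: -2.6199·-1.0238 − -2.3210·0.6032 = +4.0823 (running +26.4204)
  i=5: -2.3210·-3.9838 − 0.2995·-1.0238 = +9.5530 (running +35.9735)
  i=6: 0.2995·-3.5965 − 2.0947·-3.9838 = +7.2676 (running +43.2410)
  i=7: 2.0947·-1.7860 − 3.6122·-3.5965 = +9.2504 (running +52.4915)
  i=8: 3.6122·1.8870 − 5.3655·-1.7860 = +16.3989 (running +68.8903)
Area = |Σ|/2 = |68.8903|/2 = 34.4452

Area at t=0.946: 34.4452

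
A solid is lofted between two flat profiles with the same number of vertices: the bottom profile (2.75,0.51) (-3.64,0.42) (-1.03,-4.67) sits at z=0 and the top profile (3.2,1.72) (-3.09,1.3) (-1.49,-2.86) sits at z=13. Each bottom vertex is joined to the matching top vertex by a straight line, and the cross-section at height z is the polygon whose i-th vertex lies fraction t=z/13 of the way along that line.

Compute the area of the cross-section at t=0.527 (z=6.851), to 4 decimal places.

Area at t=0.527: 14.8496

Cross-section at t=0.527: each vertex is (1-t)·p0[i] + t·p1[i].
  v1: (1-0.527)·(2.75,0.51) + 0.527·(3.2,1.72) = (2.9871,1.1477)
  v2: (1-0.527)·(-3.64,0.42) + 0.527·(-3.09,1.3) = (-3.3502,0.8838)
  v3: (1-0.527)·(-1.03,-4.67) + 0.527·(-1.49,-2.86) = (-1.2724,-3.7161)
Shoelace sum Σ(x_i·y_{i+1} − x_{i+1}·y_i):
  i=1: 2.9871·0.8838 − -3.3502·1.1477 = +6.4848 (running +6.4848)
  i=2: -3.3502·-3.7161 − -1.2724·0.8838 = +13.5741 (running +20.0589)
  i=3: -1.2724·1.1477 − 2.9871·-3.7161 = +9.6403 (running +29.6992)
Area = |Σ|/2 = |29.6992|/2 = 14.8496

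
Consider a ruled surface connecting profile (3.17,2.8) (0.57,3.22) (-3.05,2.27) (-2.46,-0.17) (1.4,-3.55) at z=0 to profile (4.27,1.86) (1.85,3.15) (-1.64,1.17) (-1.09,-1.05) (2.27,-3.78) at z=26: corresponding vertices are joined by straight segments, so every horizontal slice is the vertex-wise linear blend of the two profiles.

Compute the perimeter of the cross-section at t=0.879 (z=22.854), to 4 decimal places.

Cross-section at t=0.879: each vertex is (1-t)·p0[i] + t·p1[i].
  v1: (1-0.879)·(3.17,2.8) + 0.879·(4.27,1.86) = (4.1369,1.9737)
  v2: (1-0.879)·(0.57,3.22) + 0.879·(1.85,3.15) = (1.6951,3.1585)
  v3: (1-0.879)·(-3.05,2.27) + 0.879·(-1.64,1.17) = (-1.8106,1.3031)
  v4: (1-0.879)·(-2.46,-0.17) + 0.879·(-1.09,-1.05) = (-1.2558,-0.9435)
  v5: (1-0.879)·(1.4,-3.55) + 0.879·(2.27,-3.78) = (2.1647,-3.7522)
Perimeter = Σ |v_{i+1} − v_i|:
  edge 1→2: √(-2.4418² + 1.1847²) = 2.7140 (running 2.7140)
  edge 2→3: √(-3.5057² + -1.8554²) = 3.9664 (running 6.6804)
  edge 3→4: √(0.5548² + -2.2466²) = 2.3141 (running 8.9946)
  edge 4→5: √(3.4205² + -2.8086²) = 4.4259 (running 13.4204)
  edge 5→1: √(1.9722² + 5.7259²) = 6.0560 (running 19.4765)
Perimeter = 19.4765

Perimeter at t=0.879: 19.4765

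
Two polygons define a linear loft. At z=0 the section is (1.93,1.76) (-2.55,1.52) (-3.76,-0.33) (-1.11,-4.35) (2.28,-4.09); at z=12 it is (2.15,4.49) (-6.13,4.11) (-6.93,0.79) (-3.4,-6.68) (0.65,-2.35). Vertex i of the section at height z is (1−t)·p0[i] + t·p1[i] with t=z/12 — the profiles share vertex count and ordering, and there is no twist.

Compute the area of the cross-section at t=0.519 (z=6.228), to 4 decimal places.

Area at t=0.519: 45.6136

Cross-section at t=0.519: each vertex is (1-t)·p0[i] + t·p1[i].
  v1: (1-0.519)·(1.93,1.76) + 0.519·(2.15,4.49) = (2.0442,3.1769)
  v2: (1-0.519)·(-2.55,1.52) + 0.519·(-6.13,4.11) = (-4.4080,2.8642)
  v3: (1-0.519)·(-3.76,-0.33) + 0.519·(-6.93,0.79) = (-5.4052,0.2513)
  v4: (1-0.519)·(-1.11,-4.35) + 0.519·(-3.4,-6.68) = (-2.2985,-5.5593)
  v5: (1-0.519)·(2.28,-4.09) + 0.519·(0.65,-2.35) = (1.4340,-3.1869)
Shoelace sum Σ(x_i·y_{i+1} − x_{i+1}·y_i):
  i=1: 2.0442·2.8642 − -4.4080·3.1769 = +19.8587 (running +19.8587)
  i=2: -4.4080·0.2513 − -5.4052·2.8642 = +14.3741 (running +34.2327)
  i=3: -5.4052·-5.5593 − -2.2985·0.2513 = +30.6267 (running +64.8594)
  i=4: -2.2985·-3.1869 − 1.4340·-5.5593 = +15.2974 (running +80.1568)
  i=5: 1.4340·3.1769 − 2.0442·-3.1869 = +11.0704 (running +91.2272)
Area = |Σ|/2 = |91.2272|/2 = 45.6136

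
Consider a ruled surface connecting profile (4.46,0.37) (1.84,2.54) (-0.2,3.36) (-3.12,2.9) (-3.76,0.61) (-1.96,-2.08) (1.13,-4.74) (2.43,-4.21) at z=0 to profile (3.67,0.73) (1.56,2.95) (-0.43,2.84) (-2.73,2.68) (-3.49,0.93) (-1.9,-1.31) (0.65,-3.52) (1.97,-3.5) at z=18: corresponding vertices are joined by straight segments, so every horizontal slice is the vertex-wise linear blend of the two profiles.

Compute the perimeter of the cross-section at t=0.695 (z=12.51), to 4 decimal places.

Perimeter at t=0.695: 22.2287

Cross-section at t=0.695: each vertex is (1-t)·p0[i] + t·p1[i].
  v1: (1-0.695)·(4.46,0.37) + 0.695·(3.67,0.73) = (3.9109,0.6202)
  v2: (1-0.695)·(1.84,2.54) + 0.695·(1.56,2.95) = (1.6454,2.8250)
  v3: (1-0.695)·(-0.2,3.36) + 0.695·(-0.43,2.84) = (-0.3598,2.9986)
  v4: (1-0.695)·(-3.12,2.9) + 0.695·(-2.73,2.68) = (-2.8490,2.7471)
  v5: (1-0.695)·(-3.76,0.61) + 0.695·(-3.49,0.93) = (-3.5724,0.8324)
  v6: (1-0.695)·(-1.96,-2.08) + 0.695·(-1.9,-1.31) = (-1.9183,-1.5449)
  v7: (1-0.695)·(1.13,-4.74) + 0.695·(0.65,-3.52) = (0.7964,-3.8921)
  v8: (1-0.695)·(2.43,-4.21) + 0.695·(1.97,-3.5) = (2.1103,-3.7165)
Perimeter = Σ |v_{i+1} − v_i|:
  edge 1→2: √(-2.2655² + 2.2048²) = 3.1613 (running 3.1613)
  edge 2→3: √(-2.0053² + 0.1736²) = 2.0128 (running 5.1740)
  edge 3→4: √(-2.4891² + -0.2515²) = 2.5018 (running 7.6758)
  edge 4→5: √(-0.7234² + -1.9147²) = 2.0468 (running 9.7226)
  edge 5→6: √(1.6541² + -2.3773²) = 2.8961 (running 12.6187)
  edge 6→7: √(2.7147² + -2.3472²) = 3.5888 (running 16.2074)
  edge 7→8: √(1.3139² + 0.1756²) = 1.3256 (running 17.5330)
  edge 8→1: √(1.8006² + 4.3367²) = 4.6957 (running 22.2287)
Perimeter = 22.2287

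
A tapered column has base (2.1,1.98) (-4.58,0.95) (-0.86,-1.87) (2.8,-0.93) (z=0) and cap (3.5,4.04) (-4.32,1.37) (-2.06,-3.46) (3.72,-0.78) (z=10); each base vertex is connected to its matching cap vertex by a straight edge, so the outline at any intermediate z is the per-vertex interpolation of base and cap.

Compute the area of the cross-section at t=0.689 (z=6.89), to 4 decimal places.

Cross-section at t=0.689: each vertex is (1-t)·p0[i] + t·p1[i].
  v1: (1-0.689)·(2.1,1.98) + 0.689·(3.5,4.04) = (3.0646,3.3993)
  v2: (1-0.689)·(-4.58,0.95) + 0.689·(-4.32,1.37) = (-4.4009,1.2394)
  v3: (1-0.689)·(-0.86,-1.87) + 0.689·(-2.06,-3.46) = (-1.6868,-2.9655)
  v4: (1-0.689)·(2.8,-0.93) + 0.689·(3.72,-0.78) = (3.4339,-0.8267)
Shoelace sum Σ(x_i·y_{i+1} − x_{i+1}·y_i):
  i=1: 3.0646·1.2394 − -4.4009·3.3993 = +18.7582 (running +18.7582)
  i=2: -4.4009·-2.9655 − -1.6868·1.2394 = +15.1414 (running +33.8996)
  i=3: -1.6868·-0.8267 − 3.4339·-2.9655 = +11.5776 (running +45.4772)
  i=4: 3.4339·3.3993 − 3.0646·-0.8267 = +14.2063 (running +59.6835)
Area = |Σ|/2 = |59.6835|/2 = 29.8417

Area at t=0.689: 29.8417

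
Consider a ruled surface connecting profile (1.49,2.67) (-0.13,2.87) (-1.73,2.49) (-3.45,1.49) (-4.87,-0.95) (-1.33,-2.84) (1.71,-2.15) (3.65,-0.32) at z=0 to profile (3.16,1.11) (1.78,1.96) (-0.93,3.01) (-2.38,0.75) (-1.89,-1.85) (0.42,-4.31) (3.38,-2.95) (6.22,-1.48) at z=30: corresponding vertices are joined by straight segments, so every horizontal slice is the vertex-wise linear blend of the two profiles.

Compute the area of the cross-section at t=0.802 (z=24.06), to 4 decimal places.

Area at t=0.802: 34.7488

Cross-section at t=0.802: each vertex is (1-t)·p0[i] + t·p1[i].
  v1: (1-0.802)·(1.49,2.67) + 0.802·(3.16,1.11) = (2.8293,1.4189)
  v2: (1-0.802)·(-0.13,2.87) + 0.802·(1.78,1.96) = (1.4018,2.1402)
  v3: (1-0.802)·(-1.73,2.49) + 0.802·(-0.93,3.01) = (-1.0884,2.9070)
  v4: (1-0.802)·(-3.45,1.49) + 0.802·(-2.38,0.75) = (-2.5919,0.8965)
  v5: (1-0.802)·(-4.87,-0.95) + 0.802·(-1.89,-1.85) = (-2.4800,-1.6718)
  v6: (1-0.802)·(-1.33,-2.84) + 0.802·(0.42,-4.31) = (0.0735,-4.0189)
  v7: (1-0.802)·(1.71,-2.15) + 0.802·(3.38,-2.95) = (3.0493,-2.7916)
  v8: (1-0.802)·(3.65,-0.32) + 0.802·(6.22,-1.48) = (5.7111,-1.2503)
Shoelace sum Σ(x_i·y_{i+1} − x_{i+1}·y_i):
  i=1: 2.8293·2.1402 − 1.4018·1.4189 = +4.0663 (running +4.0663)
  i=2: 1.4018·2.9070 − -1.0884·2.1402 = +6.4045 (running +10.4708)
  i=3: -1.0884·0.8965 − -2.5919·2.9070 = +6.5589 (running +17.0297)
  i=4: -2.5919·-1.6718 − -2.4800·0.8965 = +6.5565 (running +23.5861)
  i=5: -2.4800·-4.0189 − 0.0735·-1.6718 = +10.0900 (running +33.6762)
  i=6: 0.0735·-2.7916 − 3.0493·-4.0189 = +12.0499 (running +45.7261)
  i=7: 3.0493·-1.2503 − 5.7111·-2.7916 = +12.1306 (running +57.8567)
  i=8: 5.7111·1.4189 − 2.8293·-1.2503 = +11.6410 (running +69.4977)
Area = |Σ|/2 = |69.4977|/2 = 34.7488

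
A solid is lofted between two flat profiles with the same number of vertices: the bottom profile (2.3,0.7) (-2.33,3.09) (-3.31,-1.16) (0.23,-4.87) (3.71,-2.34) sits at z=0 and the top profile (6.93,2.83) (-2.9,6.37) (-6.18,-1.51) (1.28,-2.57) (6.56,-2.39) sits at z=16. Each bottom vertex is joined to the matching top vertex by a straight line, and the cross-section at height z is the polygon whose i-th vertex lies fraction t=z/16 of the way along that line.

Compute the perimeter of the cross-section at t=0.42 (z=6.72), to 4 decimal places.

Cross-section at t=0.42: each vertex is (1-t)·p0[i] + t·p1[i].
  v1: (1-0.42)·(2.3,0.7) + 0.42·(6.93,2.83) = (4.2446,1.5946)
  v2: (1-0.42)·(-2.33,3.09) + 0.42·(-2.9,6.37) = (-2.5694,4.4676)
  v3: (1-0.42)·(-3.31,-1.16) + 0.42·(-6.18,-1.51) = (-4.5154,-1.3070)
  v4: (1-0.42)·(0.23,-4.87) + 0.42·(1.28,-2.57) = (0.6710,-3.9040)
  v5: (1-0.42)·(3.71,-2.34) + 0.42·(6.56,-2.39) = (4.9070,-2.3610)
Perimeter = Σ |v_{i+1} − v_i|:
  edge 1→2: √(-6.8140² + 2.8730²) = 7.3949 (running 7.3949)
  edge 2→3: √(-1.9460² + -5.7746²) = 6.0937 (running 13.4886)
  edge 3→4: √(5.1864² + -2.5970²) = 5.8003 (running 19.2889)
  edge 4→5: √(4.2360² + 1.5430²) = 4.5083 (running 23.7971)
  edge 5→1: √(-0.6624² + 3.9556²) = 4.0107 (running 27.8078)
Perimeter = 27.8078

Perimeter at t=0.42: 27.8078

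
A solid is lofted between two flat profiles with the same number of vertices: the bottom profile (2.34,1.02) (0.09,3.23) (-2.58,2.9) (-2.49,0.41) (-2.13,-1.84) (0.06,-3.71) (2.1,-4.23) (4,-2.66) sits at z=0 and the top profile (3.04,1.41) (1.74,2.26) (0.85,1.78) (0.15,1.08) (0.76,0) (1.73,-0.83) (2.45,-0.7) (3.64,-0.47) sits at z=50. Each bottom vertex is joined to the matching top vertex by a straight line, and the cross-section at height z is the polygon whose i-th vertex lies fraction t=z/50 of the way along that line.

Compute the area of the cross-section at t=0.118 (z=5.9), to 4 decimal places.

Cross-section at t=0.118: each vertex is (1-t)·p0[i] + t·p1[i].
  v1: (1-0.118)·(2.34,1.02) + 0.118·(3.04,1.41) = (2.4226,1.0660)
  v2: (1-0.118)·(0.09,3.23) + 0.118·(1.74,2.26) = (0.2847,3.1155)
  v3: (1-0.118)·(-2.58,2.9) + 0.118·(0.85,1.78) = (-2.1753,2.7678)
  v4: (1-0.118)·(-2.49,0.41) + 0.118·(0.15,1.08) = (-2.1785,0.4891)
  v5: (1-0.118)·(-2.13,-1.84) + 0.118·(0.76,0) = (-1.7890,-1.6229)
  v6: (1-0.118)·(0.06,-3.71) + 0.118·(1.73,-0.83) = (0.2571,-3.3702)
  v7: (1-0.118)·(2.1,-4.23) + 0.118·(2.45,-0.7) = (2.1413,-3.8135)
  v8: (1-0.118)·(4,-2.66) + 0.118·(3.64,-0.47) = (3.9575,-2.4016)
Shoelace sum Σ(x_i·y_{i+1} − x_{i+1}·y_i):
  i=1: 2.4226·3.1155 − 0.2847·1.0660 = +7.2442 (running +7.2442)
  i=2: 0.2847·2.7678 − -2.1753·3.1155 = +7.5651 (running +14.8093)
  i=3: -2.1753·0.4891 − -2.1785·2.7678 = +4.9659 (running +19.7752)
  i=4: -2.1785·-1.6229 − -1.7890·0.4891 = +4.4103 (running +24.1855)
  i=5: -1.7890·-3.3702 − 0.2571·-1.6229 = +6.4463 (running +30.6318)
  i=6: 0.2571·-3.8135 − 2.1413·-3.3702 = +6.2362 (running +36.8681)
  i=7: 2.1413·-2.4016 − 3.9575·-3.8135 = +9.9493 (running +46.8174)
  i=8: 3.9575·1.0660 − 2.4226·-2.4016 = +10.0369 (running +56.8543)
Area = |Σ|/2 = |56.8543|/2 = 28.4271

Area at t=0.118: 28.4271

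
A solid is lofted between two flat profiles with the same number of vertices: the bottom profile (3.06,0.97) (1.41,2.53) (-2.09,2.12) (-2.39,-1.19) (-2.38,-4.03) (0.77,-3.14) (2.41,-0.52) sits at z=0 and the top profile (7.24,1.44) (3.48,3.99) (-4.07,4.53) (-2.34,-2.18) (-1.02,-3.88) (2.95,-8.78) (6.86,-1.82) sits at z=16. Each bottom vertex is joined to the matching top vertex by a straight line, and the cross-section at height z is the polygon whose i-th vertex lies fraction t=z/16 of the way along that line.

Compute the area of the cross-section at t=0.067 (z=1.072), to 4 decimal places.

Area at t=0.067: 28.5007

Cross-section at t=0.067: each vertex is (1-t)·p0[i] + t·p1[i].
  v1: (1-0.067)·(3.06,0.97) + 0.067·(7.24,1.44) = (3.3401,1.0015)
  v2: (1-0.067)·(1.41,2.53) + 0.067·(3.48,3.99) = (1.5487,2.6278)
  v3: (1-0.067)·(-2.09,2.12) + 0.067·(-4.07,4.53) = (-2.2227,2.2815)
  v4: (1-0.067)·(-2.39,-1.19) + 0.067·(-2.34,-2.18) = (-2.3866,-1.2563)
  v5: (1-0.067)·(-2.38,-4.03) + 0.067·(-1.02,-3.88) = (-2.2889,-4.0200)
  v6: (1-0.067)·(0.77,-3.14) + 0.067·(2.95,-8.78) = (0.9161,-3.5179)
  v7: (1-0.067)·(2.41,-0.52) + 0.067·(6.86,-1.82) = (2.7082,-0.6071)
Shoelace sum Σ(x_i·y_{i+1} − x_{i+1}·y_i):
  i=1: 3.3401·2.6278 − 1.5487·1.0015 = +7.2261 (running +7.2261)
  i=2: 1.5487·2.2815 − -2.2227·2.6278 = +9.3740 (running +16.6001)
  i=3: -2.2227·-1.2563 − -2.3866·2.2815 = +8.2375 (running +24.8376)
  i=4: -2.3866·-4.0200 − -2.2889·-1.2563 = +6.7186 (running +31.5562)
  i=5: -2.2889·-3.5179 − 0.9161·-4.0200 = +11.7345 (running +43.2907)
  i=6: 0.9161·-0.6071 − 2.7082·-3.5179 = +8.9708 (running +52.2615)
  i=7: 2.7082·1.0015 − 3.3401·-0.6071 = +4.7399 (running +57.0015)
Area = |Σ|/2 = |57.0015|/2 = 28.5007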